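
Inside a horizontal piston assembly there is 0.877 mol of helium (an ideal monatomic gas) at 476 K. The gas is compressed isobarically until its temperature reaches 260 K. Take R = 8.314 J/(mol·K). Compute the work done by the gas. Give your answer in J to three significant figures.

Isobaric: W = P ΔV = nR ΔT.
W = (0.877)(8.314)(260 − 476) = -1575 J.

W ≈ -1570 J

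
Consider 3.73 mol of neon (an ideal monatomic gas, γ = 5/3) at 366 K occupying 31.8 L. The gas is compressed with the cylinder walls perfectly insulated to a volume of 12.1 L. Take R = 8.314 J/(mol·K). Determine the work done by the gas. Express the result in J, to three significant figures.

W ≈ -15400 J

Adiabatic: TV^(γ−1) = const with γ = 5/3.
T₂ = T₁ (V₁/V₂)^(γ−1) = 366 × (31.8/12.1)^0.667 = 366 × 1.904 = 697 K.
W_by = nCᵥ(T₁ − T₂) = (3.73)(12.47)(366 − 697) = -15398 J.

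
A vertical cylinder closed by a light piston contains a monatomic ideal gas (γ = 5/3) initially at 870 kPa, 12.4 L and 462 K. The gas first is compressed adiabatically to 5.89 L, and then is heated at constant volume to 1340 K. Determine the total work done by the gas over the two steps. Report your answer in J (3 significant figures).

W_total ≈ -10400 J

Step 1 (adiabatic): W = (P₁V₁ − P₂V₂)/(γ−1) = (10788 − 17721)/0.667 = -10399 J.
Step 2 (isochoric): W = 0 (constant volume).
W_total = -10399 + 0 = -10399 J.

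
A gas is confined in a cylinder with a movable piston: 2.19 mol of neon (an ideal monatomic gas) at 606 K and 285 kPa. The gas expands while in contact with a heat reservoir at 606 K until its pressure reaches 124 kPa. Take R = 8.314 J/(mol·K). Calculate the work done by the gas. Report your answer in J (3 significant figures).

Isothermal process: W = nRT ln(V₂/V₁) = nRT ln(P₁/P₂).
W = (2.19)(8.314)(606) × ln(285/124)
  = 11034 × ln(2.298) = 11034 × 0.8322
W_by_gas = 9182 J.

W ≈ 9180 J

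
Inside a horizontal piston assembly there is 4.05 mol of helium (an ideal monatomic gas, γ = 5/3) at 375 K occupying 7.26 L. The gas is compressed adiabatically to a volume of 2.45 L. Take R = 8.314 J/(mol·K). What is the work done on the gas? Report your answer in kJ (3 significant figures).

Adiabatic: TV^(γ−1) = const with γ = 5/3.
T₂ = T₁ (V₁/V₂)^(γ−1) = 375 × (7.26/2.45)^0.667 = 375 × 2.063 = 773.7 K.
W_by = nCᵥ(T₁ − T₂) = (4.05)(12.47)(375 − 773.7) = -20135 J.
Work on gas = −W_by = 20135 J.

W ≈ 20.1 kJ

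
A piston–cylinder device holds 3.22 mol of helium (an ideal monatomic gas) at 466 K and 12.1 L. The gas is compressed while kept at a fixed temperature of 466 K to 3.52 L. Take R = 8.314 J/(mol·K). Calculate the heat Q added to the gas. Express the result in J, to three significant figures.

Isothermal ⇒ ΔU = 0, so Q = W = nRT ln(V₂/V₁).
Q = (3.22)(8.314)(466) ln(3.52/12.1) = 12475 × -1.235 = -15404 J.

Q ≈ -15400 J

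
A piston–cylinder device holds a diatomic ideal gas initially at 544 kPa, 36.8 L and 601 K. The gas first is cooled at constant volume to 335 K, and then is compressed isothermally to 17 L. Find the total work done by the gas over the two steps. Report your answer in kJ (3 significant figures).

Step 1 (isochoric): W = 0 (constant volume).
After step 1: P = 303.2 kPa (V unchanged).
Step 2 (isothermal): W = P₁V₁ ln(V₂/V₁) = (11159) ln(17/36.8) = -8618 J.
W_total = 0 − 8618 = -8618 J.

W_total ≈ -8.62 kJ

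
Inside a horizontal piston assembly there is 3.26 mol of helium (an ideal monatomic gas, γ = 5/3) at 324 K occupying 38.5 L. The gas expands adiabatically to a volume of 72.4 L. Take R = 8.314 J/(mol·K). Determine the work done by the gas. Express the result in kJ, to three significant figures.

Adiabatic: TV^(γ−1) = const with γ = 5/3.
T₂ = T₁ (V₁/V₂)^(γ−1) = 324 × (38.5/72.4)^0.667 = 324 × 0.6564 = 212.7 K.
W_by = nCᵥ(T₁ − T₂) = (3.26)(12.47)(324 − 212.7) = 4526 J.

W ≈ 4.53 kJ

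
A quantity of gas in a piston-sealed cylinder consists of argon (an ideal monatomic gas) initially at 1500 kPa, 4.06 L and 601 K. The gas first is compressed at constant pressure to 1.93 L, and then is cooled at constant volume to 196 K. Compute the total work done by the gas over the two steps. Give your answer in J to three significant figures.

W_total ≈ -3200 J

Step 1 (isobaric): W = PΔV = (1500 kPa)(1.93 − 4.06 L) = -3195 J.
Step 2 (isochoric): W = 0 (constant volume).
W_total = -3195 + 0 = -3195 J.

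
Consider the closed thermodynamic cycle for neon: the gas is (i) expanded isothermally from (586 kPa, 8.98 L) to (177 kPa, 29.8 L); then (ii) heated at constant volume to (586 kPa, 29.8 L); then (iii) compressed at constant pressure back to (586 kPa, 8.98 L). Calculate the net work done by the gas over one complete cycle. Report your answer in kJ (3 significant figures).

Leg (i): W = PᵢVᵢ ln(V_f/Vᵢ) = (5262) ln(29.8/8.98) = 6312 J.
Leg (ii): W = 0.
Leg (iii): W = PΔV = (586)(8.98 − 29.8) = -12201 J.
W_net = 6312 − 12201 = -5888 J.

W_net ≈ -5.89 kJ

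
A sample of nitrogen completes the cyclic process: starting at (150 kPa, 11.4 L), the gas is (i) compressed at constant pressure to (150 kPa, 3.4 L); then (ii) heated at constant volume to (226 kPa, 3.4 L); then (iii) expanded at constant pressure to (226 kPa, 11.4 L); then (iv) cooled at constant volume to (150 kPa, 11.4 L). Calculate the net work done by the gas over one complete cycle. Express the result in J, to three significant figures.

W_net ≈ 608 J

Constant-volume legs do no work.
W(i) = (150)(3.4 − 11.4) = -1200 J; W(iii) = (226)(11.4 − 3.4) = 1808 J.
W_net = -1200 + 1808 = 608 J (the clockwise enclosed area).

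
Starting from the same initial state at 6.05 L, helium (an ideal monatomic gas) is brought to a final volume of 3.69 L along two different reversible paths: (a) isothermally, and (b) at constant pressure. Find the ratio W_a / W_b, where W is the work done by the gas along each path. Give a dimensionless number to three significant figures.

Path (a) isothermal: W = P₁V₁ ln(V₂/V₁) → W_a/(P₁V₁) = -0.4944.
Path (b) isobaric: W = P₁(V₂ − V₁) → W_b/(P₁V₁) = -0.3901.
W_a / W_b = -0.4944 / -0.3901 = 1.268.

W_a / W_b ≈ 1.27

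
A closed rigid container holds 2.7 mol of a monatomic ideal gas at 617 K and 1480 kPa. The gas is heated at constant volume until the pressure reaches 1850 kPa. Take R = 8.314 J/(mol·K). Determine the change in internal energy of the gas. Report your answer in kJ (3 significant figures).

Constant volume ⇒ W = 0, so Q = ΔU = nCᵥΔT with Cᵥ = 3R/2 = 12.47 J/(mol·K).
At constant V, T₂/T₁ = P₂/P₁ ⇒ ΔT = T₁(P₂/P₁ − 1) = 617·(1850/1480 − 1) = 154.2 K.
ΔU = (2.7)(12.47)(154.2) = 5194 J.

ΔU ≈ 5.19 kJ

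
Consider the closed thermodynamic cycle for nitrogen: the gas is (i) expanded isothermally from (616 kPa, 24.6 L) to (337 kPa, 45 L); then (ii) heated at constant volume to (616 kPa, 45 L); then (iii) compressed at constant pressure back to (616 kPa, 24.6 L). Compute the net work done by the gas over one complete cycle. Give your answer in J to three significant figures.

W_net ≈ -3410 J

Leg (i): W = PᵢVᵢ ln(V_f/Vᵢ) = (15154) ln(45/24.6) = 9152 J.
Leg (ii): W = 0.
Leg (iii): W = PΔV = (616)(24.6 − 45) = -12566 J.
W_net = 9152 − 12566 = -3415 J.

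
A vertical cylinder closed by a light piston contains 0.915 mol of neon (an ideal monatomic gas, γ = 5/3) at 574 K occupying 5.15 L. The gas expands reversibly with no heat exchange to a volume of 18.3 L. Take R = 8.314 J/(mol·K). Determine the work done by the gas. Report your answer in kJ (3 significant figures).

Adiabatic: TV^(γ−1) = const with γ = 5/3.
T₂ = T₁ (V₁/V₂)^(γ−1) = 574 × (5.15/18.3)^0.667 = 574 × 0.4294 = 246.5 K.
W_by = nCᵥ(T₁ − T₂) = (0.915)(12.47)(574 − 246.5) = 3737 J.

W ≈ 3.74 kJ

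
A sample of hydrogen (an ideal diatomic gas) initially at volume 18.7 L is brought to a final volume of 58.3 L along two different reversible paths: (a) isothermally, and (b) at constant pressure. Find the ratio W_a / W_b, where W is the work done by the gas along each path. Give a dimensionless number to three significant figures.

W_a / W_b ≈ 0.537

Path (a) isothermal: W = P₁V₁ ln(V₂/V₁) → W_a/(P₁V₁) = 1.137.
Path (b) isobaric: W = P₁(V₂ − V₁) → W_b/(P₁V₁) = 2.118.
W_a / W_b = 1.137 / 2.118 = 0.537.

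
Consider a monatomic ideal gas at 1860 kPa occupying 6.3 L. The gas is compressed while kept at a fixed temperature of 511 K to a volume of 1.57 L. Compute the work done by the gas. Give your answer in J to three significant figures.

W ≈ -16300 J

Isothermal: W = nRT ln(V₂/V₁) = P₁V₁ ln(V₂/V₁).
P₁V₁ = (1860 kPa)(6.3 L) = 11718 J.
W = 11718 × ln(1.57/6.3) = 11718 × -1.389
W_by_gas = -16282 J.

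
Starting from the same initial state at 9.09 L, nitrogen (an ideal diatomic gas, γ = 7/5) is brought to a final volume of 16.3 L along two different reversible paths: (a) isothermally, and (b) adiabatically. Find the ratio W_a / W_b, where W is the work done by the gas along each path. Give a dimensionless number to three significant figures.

W_a / W_b ≈ 1.12

Path (a) isothermal: W = P₁V₁ ln(V₂/V₁) → W_a/(P₁V₁) = 0.584.
Path (b) adiabatic: W = P₁V₁(1 − (V₁/V₂)^(γ−1))/(γ−1) → W_b/(P₁V₁) = 0.5208.
W_a / W_b = 0.584 / 0.5208 = 1.121.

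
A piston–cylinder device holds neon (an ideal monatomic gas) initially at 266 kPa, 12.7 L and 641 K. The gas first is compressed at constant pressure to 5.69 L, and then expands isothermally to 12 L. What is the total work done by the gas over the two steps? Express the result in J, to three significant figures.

W_total ≈ -735 J

Step 1 (isobaric): W = PΔV = (266 kPa)(5.69 − 12.7 L) = -1865 J.
After step 1: P = 266 kPa, V = 5.69 L, T = 287.2 K.
Step 2 (isothermal): W = P₁V₁ ln(V₂/V₁) = (1514) ln(12/5.69) = 1129 J.
W_total = -1865 + 1129 = -735.3 J.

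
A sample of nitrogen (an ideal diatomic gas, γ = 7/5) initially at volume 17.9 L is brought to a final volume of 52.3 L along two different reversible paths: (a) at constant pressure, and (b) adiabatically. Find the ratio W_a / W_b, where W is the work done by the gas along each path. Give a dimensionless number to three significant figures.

W_a / W_b ≈ 2.20

Path (a) isobaric: W = P₁(V₂ − V₁) → W_a/(P₁V₁) = 1.922.
Path (b) adiabatic: W = P₁V₁(1 − (V₁/V₂)^(γ−1))/(γ−1) → W_b/(P₁V₁) = 0.8719.
W_a / W_b = 1.922 / 0.8719 = 2.204.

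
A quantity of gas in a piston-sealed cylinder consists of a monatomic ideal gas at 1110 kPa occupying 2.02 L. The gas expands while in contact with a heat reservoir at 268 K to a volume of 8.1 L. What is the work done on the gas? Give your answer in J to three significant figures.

Isothermal: W = nRT ln(V₂/V₁) = P₁V₁ ln(V₂/V₁).
P₁V₁ = (1110 kPa)(2.02 L) = 2242 J.
W = 2242 × ln(8.1/2.02) = 2242 × 1.389
W_by_gas = 3114 J; work on gas = −W_by = -3114 J.

W ≈ -3110 J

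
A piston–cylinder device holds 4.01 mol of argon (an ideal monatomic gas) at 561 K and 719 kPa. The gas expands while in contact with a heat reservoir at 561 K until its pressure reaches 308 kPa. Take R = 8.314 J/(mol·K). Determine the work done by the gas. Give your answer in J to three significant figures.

W ≈ 15900 J

Isothermal process: W = nRT ln(V₂/V₁) = nRT ln(P₁/P₂).
W = (4.01)(8.314)(561) × ln(719/308)
  = 18703 × ln(2.334) = 18703 × 0.8478
W_by_gas = 15856 J.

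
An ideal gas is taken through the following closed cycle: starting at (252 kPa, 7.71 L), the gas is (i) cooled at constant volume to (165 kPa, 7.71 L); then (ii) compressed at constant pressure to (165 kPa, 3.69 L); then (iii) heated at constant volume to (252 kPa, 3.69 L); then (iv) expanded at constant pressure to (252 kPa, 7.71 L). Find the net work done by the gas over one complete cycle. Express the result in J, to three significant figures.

W_net ≈ 350 J

Constant-volume legs do no work.
W(ii) = (165)(3.69 − 7.71) = -663.3 J; W(iv) = (252)(7.71 − 3.69) = 1013 J.
W_net = -663.3 + 1013 = 349.7 J (the clockwise enclosed area).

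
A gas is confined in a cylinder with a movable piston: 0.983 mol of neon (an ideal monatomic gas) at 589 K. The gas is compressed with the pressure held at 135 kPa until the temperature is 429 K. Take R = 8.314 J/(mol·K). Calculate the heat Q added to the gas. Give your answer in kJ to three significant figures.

Isobaric: W = nRΔT = (0.983)(8.314)(-160) = -1308 J.
ΔU = nCᵥΔT with Cᵥ = 3R/2: ΔU = (0.983)(12.47)(-160) = -1961 J.
Q = ΔU + W = -1961 − 1308 = -3269 J.

Q ≈ -3.27 kJ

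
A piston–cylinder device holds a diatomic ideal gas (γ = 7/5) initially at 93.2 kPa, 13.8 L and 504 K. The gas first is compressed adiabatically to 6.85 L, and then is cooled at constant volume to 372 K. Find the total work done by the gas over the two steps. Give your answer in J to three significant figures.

W_total ≈ -1040 J

Step 1 (adiabatic): W = (P₁V₁ − P₂V₂)/(γ−1) = (1286 − 1702)/0.4 = -1040 J.
Step 2 (isochoric): W = 0 (constant volume).
W_total = -1040 + 0 = -1040 J.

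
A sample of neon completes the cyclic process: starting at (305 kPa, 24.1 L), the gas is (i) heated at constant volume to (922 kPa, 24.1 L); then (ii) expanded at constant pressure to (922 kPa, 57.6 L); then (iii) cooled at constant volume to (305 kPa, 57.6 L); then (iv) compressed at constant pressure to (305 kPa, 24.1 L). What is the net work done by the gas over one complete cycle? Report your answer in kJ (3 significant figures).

W_net ≈ 20.7 kJ

Constant-volume legs do no work.
W(ii) = (922)(57.6 − 24.1) = 30887 J; W(iv) = (305)(24.1 − 57.6) = -10218 J.
W_net = 30887 − 10218 = 20670 J (the clockwise enclosed area).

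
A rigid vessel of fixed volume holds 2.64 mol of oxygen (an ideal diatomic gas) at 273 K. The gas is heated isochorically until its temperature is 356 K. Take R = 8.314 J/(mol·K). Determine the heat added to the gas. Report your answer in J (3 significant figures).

Constant volume ⇒ W = 0, so Q = ΔU = nCᵥΔT with Cᵥ = 5R/2 = 20.79 J/(mol·K).
ΔU = (2.64)(20.79)(356 − 273) = 4554 J.

Q ≈ 4550 J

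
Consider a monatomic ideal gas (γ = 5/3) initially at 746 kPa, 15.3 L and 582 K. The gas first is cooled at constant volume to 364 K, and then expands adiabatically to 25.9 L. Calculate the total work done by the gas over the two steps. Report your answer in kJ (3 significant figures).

W_total ≈ 3.17 kJ

Step 1 (isochoric): W = 0 (constant volume).
After step 1: P = 466.6 kPa (V unchanged).
Step 2 (adiabatic): W = (P₁V₁ − P₂V₂)/(γ−1) = (7139 − 5026)/0.667 = 3169 J.
W_total = 0 + 3169 = 3169 J.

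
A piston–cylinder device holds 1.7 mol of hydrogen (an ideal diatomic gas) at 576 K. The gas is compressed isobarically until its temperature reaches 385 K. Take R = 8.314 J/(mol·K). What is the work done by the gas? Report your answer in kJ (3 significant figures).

W ≈ -2.70 kJ

Isobaric: W = P ΔV = nR ΔT.
W = (1.7)(8.314)(385 − 576) = -2700 J.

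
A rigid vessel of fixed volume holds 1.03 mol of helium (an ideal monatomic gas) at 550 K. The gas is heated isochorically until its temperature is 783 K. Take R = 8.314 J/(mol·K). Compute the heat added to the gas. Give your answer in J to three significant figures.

Constant volume ⇒ W = 0, so Q = ΔU = nCᵥΔT with Cᵥ = 3R/2 = 12.47 J/(mol·K).
ΔU = (1.03)(12.47)(783 − 550) = 2993 J.

Q ≈ 2990 J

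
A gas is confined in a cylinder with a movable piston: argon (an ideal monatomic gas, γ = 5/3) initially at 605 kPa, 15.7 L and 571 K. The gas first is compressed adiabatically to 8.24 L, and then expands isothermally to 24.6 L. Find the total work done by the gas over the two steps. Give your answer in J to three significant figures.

Step 1 (adiabatic): W = (P₁V₁ − P₂V₂)/(γ−1) = (9498 − 14598)/0.667 = -7650 J.
After step 1: P = 1772 kPa, V = 8.24 L, T = 877.6 K.
Step 2 (isothermal): W = P₁V₁ ln(V₂/V₁) = (14598) ln(24.6/8.24) = 15967 J.
W_total = -7650 + 15967 = 8317 J.

W_total ≈ 8320 J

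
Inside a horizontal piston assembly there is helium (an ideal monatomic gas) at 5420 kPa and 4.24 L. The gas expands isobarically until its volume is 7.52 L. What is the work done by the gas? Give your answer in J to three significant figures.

Isobaric: W = P ΔV.
W = (5420 kPa)(7.52 − 4.24 L) = (5420)(3.28) = 17778 J.

W ≈ 17800 J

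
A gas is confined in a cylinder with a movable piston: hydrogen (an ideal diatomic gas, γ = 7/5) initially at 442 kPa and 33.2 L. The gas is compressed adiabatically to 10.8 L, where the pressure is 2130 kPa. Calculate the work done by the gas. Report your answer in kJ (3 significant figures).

W ≈ -20.8 kJ

Adiabatic: W = (P₁V₁ − P₂V₂)/(γ − 1) with γ = 7/5.
P₁V₁ = 14674 J, P₂V₂ = 23004 J.
W = (14674 − 23004) / 0.4 = -20824 J.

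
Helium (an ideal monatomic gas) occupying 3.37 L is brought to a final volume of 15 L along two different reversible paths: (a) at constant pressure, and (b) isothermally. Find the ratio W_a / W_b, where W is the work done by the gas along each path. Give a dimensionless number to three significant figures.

Path (a) isobaric: W = P₁(V₂ − V₁) → W_a/(P₁V₁) = 3.451.
Path (b) isothermal: W = P₁V₁ ln(V₂/V₁) → W_b/(P₁V₁) = 1.493.
W_a / W_b = 3.451 / 1.493 = 2.311.

W_a / W_b ≈ 2.31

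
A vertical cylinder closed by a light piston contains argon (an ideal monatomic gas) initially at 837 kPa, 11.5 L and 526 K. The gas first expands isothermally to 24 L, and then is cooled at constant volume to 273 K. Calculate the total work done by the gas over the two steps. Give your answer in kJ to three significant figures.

Step 1 (isothermal): W = P₁V₁ ln(V₂/V₁) = (9626) ln(24/11.5) = 7082 J.
Step 2 (isochoric): W = 0 (constant volume).
W_total = 7082 + 0 = 7082 J.

W_total ≈ 7.08 kJ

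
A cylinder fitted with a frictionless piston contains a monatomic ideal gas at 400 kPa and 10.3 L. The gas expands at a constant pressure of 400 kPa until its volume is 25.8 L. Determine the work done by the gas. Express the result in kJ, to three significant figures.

W ≈ 6.20 kJ

Isobaric: W = P ΔV.
W = (400 kPa)(25.8 − 10.3 L) = (400)(15.5) = 6200 J.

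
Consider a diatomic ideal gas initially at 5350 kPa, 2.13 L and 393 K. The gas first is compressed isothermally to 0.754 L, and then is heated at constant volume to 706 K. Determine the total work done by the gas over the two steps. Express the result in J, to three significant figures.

W_total ≈ -11800 J

Step 1 (isothermal): W = P₁V₁ ln(V₂/V₁) = (11396) ln(0.754/2.13) = -11834 J.
Step 2 (isochoric): W = 0 (constant volume).
W_total = -11834 + 0 = -11834 J.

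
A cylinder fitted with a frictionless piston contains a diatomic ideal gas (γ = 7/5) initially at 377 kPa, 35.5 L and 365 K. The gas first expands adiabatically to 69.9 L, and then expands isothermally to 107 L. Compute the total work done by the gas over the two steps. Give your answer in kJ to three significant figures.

W_total ≈ 12.3 kJ

Step 1 (adiabatic): W = (P₁V₁ − P₂V₂)/(γ−1) = (13384 − 10206)/0.4 = 7943 J.
After step 1: P = 146 kPa, V = 69.9 L, T = 278.4 K.
Step 2 (isothermal): W = P₁V₁ ln(V₂/V₁) = (10206) ln(107/69.9) = 4345 J.
W_total = 7943 + 4345 = 12288 J.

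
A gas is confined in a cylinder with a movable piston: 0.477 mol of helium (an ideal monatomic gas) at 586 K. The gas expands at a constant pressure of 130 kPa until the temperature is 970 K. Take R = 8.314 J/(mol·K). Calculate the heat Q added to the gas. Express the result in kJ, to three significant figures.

Isobaric: W = nRΔT = (0.477)(8.314)(384) = 1523 J.
ΔU = nCᵥΔT with Cᵥ = 3R/2: ΔU = (0.477)(12.47)(384) = 2284 J.
Q = ΔU + W = 2284 + 1523 = 3807 J.

Q ≈ 3.81 kJ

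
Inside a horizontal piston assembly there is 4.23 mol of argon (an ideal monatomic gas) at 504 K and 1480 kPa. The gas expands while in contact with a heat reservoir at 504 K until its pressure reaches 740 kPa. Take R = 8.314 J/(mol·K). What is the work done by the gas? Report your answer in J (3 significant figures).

Isothermal process: W = nRT ln(V₂/V₁) = nRT ln(P₁/P₂).
W = (4.23)(8.314)(504) × ln(1480/740)
  = 17725 × ln(2) = 17725 × 0.6931
W_by_gas = 12286 J.

W ≈ 12300 J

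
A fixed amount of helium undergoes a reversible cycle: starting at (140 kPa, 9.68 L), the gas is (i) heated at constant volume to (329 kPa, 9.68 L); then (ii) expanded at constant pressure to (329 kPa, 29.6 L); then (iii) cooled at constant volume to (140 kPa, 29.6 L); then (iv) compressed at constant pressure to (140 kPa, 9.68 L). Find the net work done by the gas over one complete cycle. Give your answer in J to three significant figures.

Constant-volume legs do no work.
W(ii) = (329)(29.6 − 9.68) = 6554 J; W(iv) = (140)(9.68 − 29.6) = -2789 J.
W_net = 6554 − 2789 = 3765 J (the clockwise enclosed area).

W_net ≈ 3760 J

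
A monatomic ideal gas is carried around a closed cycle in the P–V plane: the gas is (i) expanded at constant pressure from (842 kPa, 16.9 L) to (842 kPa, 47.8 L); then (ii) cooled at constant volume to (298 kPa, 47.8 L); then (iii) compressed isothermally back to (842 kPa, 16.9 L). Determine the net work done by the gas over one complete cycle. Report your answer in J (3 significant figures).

W_net ≈ 11200 J

Leg (i): W = PΔV = (842)(47.8 − 16.9) = 26018 J.
Leg (ii): W = 0.
Leg (iii): W = PᵢVᵢ ln(V_f/Vᵢ) = (14244) ln(16.9/47.8) = -14810 J.
W_net = 26018 − 14810 = 11208 J.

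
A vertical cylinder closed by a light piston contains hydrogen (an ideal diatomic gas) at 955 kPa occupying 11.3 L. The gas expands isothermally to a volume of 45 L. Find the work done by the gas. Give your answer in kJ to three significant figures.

W ≈ 14.9 kJ

Isothermal: W = nRT ln(V₂/V₁) = P₁V₁ ln(V₂/V₁).
P₁V₁ = (955 kPa)(11.3 L) = 10792 J.
W = 10792 × ln(45/11.3) = 10792 × 1.382
W_by_gas = 14912 J.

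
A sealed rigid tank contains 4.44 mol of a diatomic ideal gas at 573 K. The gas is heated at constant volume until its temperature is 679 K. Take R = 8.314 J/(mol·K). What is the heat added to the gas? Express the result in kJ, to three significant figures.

Q ≈ 9.78 kJ

Constant volume ⇒ W = 0, so Q = ΔU = nCᵥΔT with Cᵥ = 5R/2 = 20.79 J/(mol·K).
ΔU = (4.44)(20.79)(679 − 573) = 9782 J.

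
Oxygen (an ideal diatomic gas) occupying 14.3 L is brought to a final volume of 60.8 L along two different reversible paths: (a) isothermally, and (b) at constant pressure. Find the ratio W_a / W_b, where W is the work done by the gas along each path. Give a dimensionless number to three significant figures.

Path (a) isothermal: W = P₁V₁ ln(V₂/V₁) → W_a/(P₁V₁) = 1.447.
Path (b) isobaric: W = P₁(V₂ − V₁) → W_b/(P₁V₁) = 3.252.
W_a / W_b = 1.447 / 3.252 = 0.4451.

W_a / W_b ≈ 0.445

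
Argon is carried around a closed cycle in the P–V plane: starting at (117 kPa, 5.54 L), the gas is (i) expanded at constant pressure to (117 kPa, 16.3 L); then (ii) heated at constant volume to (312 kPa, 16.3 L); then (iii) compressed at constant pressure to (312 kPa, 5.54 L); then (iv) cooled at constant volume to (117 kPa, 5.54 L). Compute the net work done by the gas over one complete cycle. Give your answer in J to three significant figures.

Constant-volume legs do no work.
W(i) = (117)(16.3 − 5.54) = 1259 J; W(iii) = (312)(5.54 − 16.3) = -3357 J.
W_net = 1259 − 3357 = -2098 J (the counter-clockwise enclosed area).

W_net ≈ -2100 J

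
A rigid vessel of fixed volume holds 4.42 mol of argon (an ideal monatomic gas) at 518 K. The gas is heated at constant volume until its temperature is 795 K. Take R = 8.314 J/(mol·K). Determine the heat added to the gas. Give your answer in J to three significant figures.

Q ≈ 15300 J

Constant volume ⇒ W = 0, so Q = ΔU = nCᵥΔT with Cᵥ = 3R/2 = 12.47 J/(mol·K).
ΔU = (4.42)(12.47)(795 − 518) = 15269 J.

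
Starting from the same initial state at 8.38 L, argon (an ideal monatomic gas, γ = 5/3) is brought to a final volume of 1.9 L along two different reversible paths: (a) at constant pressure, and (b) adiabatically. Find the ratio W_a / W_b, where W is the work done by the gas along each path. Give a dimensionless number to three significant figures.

Path (a) isobaric: W = P₁(V₂ − V₁) → W_a/(P₁V₁) = -0.7733.
Path (b) adiabatic: W = P₁V₁(1 − (V₁/V₂)^(γ−1))/(γ−1) → W_b/(P₁V₁) = -2.534.
W_a / W_b = -0.7733 / -2.534 = 0.3051.

W_a / W_b ≈ 0.305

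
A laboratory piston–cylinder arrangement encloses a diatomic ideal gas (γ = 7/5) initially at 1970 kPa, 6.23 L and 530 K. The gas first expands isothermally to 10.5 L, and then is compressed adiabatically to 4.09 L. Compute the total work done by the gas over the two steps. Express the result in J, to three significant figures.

W_total ≈ -7650 J

Step 1 (isothermal): W = P₁V₁ ln(V₂/V₁) = (12273) ln(10.5/6.23) = 6407 J.
After step 1: P = 1169 kPa, V = 10.5 L, T = 530 K.
Step 2 (adiabatic): W = (P₁V₁ − P₂V₂)/(γ−1) = (12273 − 17895)/0.4 = -14056 J.
W_total = 6407 − 14056 = -7649 J.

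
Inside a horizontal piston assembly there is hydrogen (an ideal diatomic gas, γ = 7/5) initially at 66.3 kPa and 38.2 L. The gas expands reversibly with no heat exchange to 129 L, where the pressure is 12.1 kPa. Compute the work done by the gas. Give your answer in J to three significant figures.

W ≈ 2430 J

Adiabatic: W = (P₁V₁ − P₂V₂)/(γ − 1) with γ = 7/5.
P₁V₁ = 2533 J, P₂V₂ = 1561 J.
W = (2533 − 1561) / 0.4 = 2429 J.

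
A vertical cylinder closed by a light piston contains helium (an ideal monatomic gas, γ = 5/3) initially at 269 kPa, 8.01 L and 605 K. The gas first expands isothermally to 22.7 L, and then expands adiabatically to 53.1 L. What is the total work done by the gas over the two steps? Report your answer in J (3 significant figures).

W_total ≈ 3640 J

Step 1 (isothermal): W = P₁V₁ ln(V₂/V₁) = (2155) ln(22.7/8.01) = 2244 J.
After step 1: P = 94.92 kPa, V = 22.7 L, T = 605 K.
Step 2 (adiabatic): W = (P₁V₁ − P₂V₂)/(γ−1) = (2155 − 1223)/0.667 = 1398 J.
W_total = 2244 + 1398 = 3642 J.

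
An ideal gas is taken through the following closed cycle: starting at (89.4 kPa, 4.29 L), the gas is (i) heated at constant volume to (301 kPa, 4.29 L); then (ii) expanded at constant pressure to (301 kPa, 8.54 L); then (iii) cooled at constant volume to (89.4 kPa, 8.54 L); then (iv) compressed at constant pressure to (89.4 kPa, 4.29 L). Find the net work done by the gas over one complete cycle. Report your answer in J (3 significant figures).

Constant-volume legs do no work.
W(ii) = (301)(8.54 − 4.29) = 1279 J; W(iv) = (89.4)(4.29 − 8.54) = -379.9 J.
W_net = 1279 − 379.9 = 899.3 J (the clockwise enclosed area).

W_net ≈ 899 J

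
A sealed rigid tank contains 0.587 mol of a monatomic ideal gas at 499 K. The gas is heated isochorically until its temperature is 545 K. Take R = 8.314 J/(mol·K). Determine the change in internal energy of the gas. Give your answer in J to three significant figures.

Constant volume ⇒ W = 0, so Q = ΔU = nCᵥΔT with Cᵥ = 3R/2 = 12.47 J/(mol·K).
ΔU = (0.587)(12.47)(545 − 499) = 336.7 J.

ΔU ≈ 337 J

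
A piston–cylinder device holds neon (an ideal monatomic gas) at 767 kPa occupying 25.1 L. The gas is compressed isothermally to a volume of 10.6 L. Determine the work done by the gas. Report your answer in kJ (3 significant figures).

Isothermal: W = nRT ln(V₂/V₁) = P₁V₁ ln(V₂/V₁).
P₁V₁ = (767 kPa)(25.1 L) = 19252 J.
W = 19252 × ln(10.6/25.1) = 19252 × -0.862
W_by_gas = -16595 J.

W ≈ -16.6 kJ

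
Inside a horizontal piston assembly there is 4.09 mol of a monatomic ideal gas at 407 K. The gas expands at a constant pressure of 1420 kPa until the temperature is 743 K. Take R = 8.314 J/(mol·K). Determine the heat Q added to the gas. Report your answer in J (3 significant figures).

Q ≈ 28600 J

Isobaric: W = nRΔT = (4.09)(8.314)(336) = 11425 J.
ΔU = nCᵥΔT with Cᵥ = 3R/2: ΔU = (4.09)(12.47)(336) = 17138 J.
Q = ΔU + W = 17138 + 11425 = 28564 J.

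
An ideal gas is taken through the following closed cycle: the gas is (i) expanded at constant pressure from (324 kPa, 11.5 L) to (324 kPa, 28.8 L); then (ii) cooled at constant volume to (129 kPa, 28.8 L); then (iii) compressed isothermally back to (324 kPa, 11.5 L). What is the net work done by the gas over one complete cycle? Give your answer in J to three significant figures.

Leg (i): W = PΔV = (324)(28.8 − 11.5) = 5605 J.
Leg (ii): W = 0.
Leg (iii): W = PᵢVᵢ ln(V_f/Vᵢ) = (3715) ln(11.5/28.8) = -3411 J.
W_net = 5605 − 3411 = 2195 J.

W_net ≈ 2190 J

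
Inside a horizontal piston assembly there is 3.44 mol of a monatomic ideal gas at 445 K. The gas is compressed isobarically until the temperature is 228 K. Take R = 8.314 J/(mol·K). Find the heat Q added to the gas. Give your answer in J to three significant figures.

Q ≈ -15500 J

Isobaric: W = nRΔT = (3.44)(8.314)(-217) = -6206 J.
ΔU = nCᵥΔT with Cᵥ = 3R/2: ΔU = (3.44)(12.47)(-217) = -9309 J.
Q = ΔU + W = -9309 − 6206 = -15516 J.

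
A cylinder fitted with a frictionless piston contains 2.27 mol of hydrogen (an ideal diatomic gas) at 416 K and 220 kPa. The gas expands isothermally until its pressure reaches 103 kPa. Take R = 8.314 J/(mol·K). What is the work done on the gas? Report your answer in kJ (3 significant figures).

Isothermal process: W = nRT ln(V₂/V₁) = nRT ln(P₁/P₂).
W = (2.27)(8.314)(416) × ln(220/103)
  = 7851 × ln(2.136) = 7851 × 0.7589
W_by_gas = 5958 J; work on gas = −W_by = -5958 J.

W ≈ -5.96 kJ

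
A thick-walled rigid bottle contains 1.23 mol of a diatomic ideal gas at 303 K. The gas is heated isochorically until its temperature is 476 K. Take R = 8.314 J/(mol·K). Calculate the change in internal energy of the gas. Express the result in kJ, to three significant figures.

Constant volume ⇒ W = 0, so Q = ΔU = nCᵥΔT with Cᵥ = 5R/2 = 20.79 J/(mol·K).
ΔU = (1.23)(20.79)(476 − 303) = 4423 J.

ΔU ≈ 4.42 kJ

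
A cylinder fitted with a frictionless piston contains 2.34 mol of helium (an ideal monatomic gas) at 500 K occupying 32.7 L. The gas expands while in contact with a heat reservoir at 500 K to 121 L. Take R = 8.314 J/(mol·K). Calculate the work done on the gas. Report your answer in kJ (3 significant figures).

W ≈ -12.7 kJ

Isothermal: W = nRT ln(V₂/V₁).
W = (2.34)(8.314)(500) × ln(121/32.7)
  = 9727 × 1.308
W_by_gas = 12727 J; work on gas = −W_by = -12727 J.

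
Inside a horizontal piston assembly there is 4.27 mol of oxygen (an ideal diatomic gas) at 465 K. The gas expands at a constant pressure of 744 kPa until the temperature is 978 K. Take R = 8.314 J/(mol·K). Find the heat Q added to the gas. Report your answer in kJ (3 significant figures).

Q ≈ 63.7 kJ

Isobaric: W = nRΔT = (4.27)(8.314)(513) = 18212 J.
ΔU = nCᵥΔT with Cᵥ = 5R/2: ΔU = (4.27)(20.79)(513) = 45530 J.
Q = ΔU + W = 45530 + 18212 = 63742 J.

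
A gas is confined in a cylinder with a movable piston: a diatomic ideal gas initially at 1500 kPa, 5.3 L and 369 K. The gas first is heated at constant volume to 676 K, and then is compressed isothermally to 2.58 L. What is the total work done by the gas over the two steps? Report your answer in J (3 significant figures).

W_total ≈ -10500 J

Step 1 (isochoric): W = 0 (constant volume).
After step 1: P = 2748 kPa (V unchanged).
Step 2 (isothermal): W = P₁V₁ ln(V₂/V₁) = (14564) ln(2.58/5.3) = -10485 J.
W_total = 0 − 10485 = -10485 J.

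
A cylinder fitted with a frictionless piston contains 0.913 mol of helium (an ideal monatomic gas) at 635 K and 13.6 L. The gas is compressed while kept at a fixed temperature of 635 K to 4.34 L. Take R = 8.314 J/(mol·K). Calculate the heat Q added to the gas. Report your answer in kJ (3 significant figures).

Isothermal ⇒ ΔU = 0, so Q = W = nRT ln(V₂/V₁).
Q = (0.913)(8.314)(635) ln(4.34/13.6) = 4820 × -1.142 = -5505 J.

Q ≈ -5.51 kJ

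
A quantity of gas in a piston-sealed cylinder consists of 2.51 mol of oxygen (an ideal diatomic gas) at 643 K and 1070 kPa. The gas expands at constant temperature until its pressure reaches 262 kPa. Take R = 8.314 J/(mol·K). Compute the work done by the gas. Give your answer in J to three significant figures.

W ≈ 18900 J

Isothermal process: W = nRT ln(V₂/V₁) = nRT ln(P₁/P₂).
W = (2.51)(8.314)(643) × ln(1070/262)
  = 13418 × ln(4.084) = 13418 × 1.407
W_by_gas = 18880 J.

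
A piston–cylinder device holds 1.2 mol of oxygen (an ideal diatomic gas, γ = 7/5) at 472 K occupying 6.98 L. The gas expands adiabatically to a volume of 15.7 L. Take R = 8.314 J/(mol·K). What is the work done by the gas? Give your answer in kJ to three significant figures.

Adiabatic: TV^(γ−1) = const with γ = 7/5.
T₂ = T₁ (V₁/V₂)^(γ−1) = 472 × (6.98/15.7)^0.4 = 472 × 0.7231 = 341.3 K.
W_by = nCᵥ(T₁ − T₂) = (1.2)(20.79)(472 − 341.3) = 3260 J.

W ≈ 3.26 kJ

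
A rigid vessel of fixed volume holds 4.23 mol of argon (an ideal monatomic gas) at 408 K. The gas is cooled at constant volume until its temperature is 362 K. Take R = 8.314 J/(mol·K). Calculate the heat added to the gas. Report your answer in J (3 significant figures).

Constant volume ⇒ W = 0, so Q = ΔU = nCᵥΔT with Cᵥ = 3R/2 = 12.47 J/(mol·K).
ΔU = (4.23)(12.47)(362 − 408) = -2427 J.

Q ≈ -2430 J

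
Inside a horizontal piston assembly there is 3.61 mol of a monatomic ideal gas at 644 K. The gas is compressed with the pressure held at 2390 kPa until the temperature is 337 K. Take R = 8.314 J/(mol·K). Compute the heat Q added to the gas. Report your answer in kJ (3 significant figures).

Isobaric: W = nRΔT = (3.61)(8.314)(-307) = -9214 J.
ΔU = nCᵥΔT with Cᵥ = 3R/2: ΔU = (3.61)(12.47)(-307) = -13821 J.
Q = ΔU + W = -13821 − 9214 = -23035 J.

Q ≈ -23.0 kJ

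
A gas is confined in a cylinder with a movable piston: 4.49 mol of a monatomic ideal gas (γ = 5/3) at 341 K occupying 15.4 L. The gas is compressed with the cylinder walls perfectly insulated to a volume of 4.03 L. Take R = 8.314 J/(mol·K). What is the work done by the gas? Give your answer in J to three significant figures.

Adiabatic: TV^(γ−1) = const with γ = 5/3.
T₂ = T₁ (V₁/V₂)^(γ−1) = 341 × (15.4/4.03)^0.667 = 341 × 2.444 = 833.5 K.
W_by = nCᵥ(T₁ − T₂) = (4.49)(12.47)(341 − 833.5) = -27577 J.

W ≈ -27600 J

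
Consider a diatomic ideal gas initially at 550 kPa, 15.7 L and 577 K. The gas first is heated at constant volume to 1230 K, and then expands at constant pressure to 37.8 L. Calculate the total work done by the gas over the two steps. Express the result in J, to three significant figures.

W_total ≈ 25900 J

Step 1 (isochoric): W = 0 (constant volume).
After step 1: P = 1172 kPa (V unchanged).
Step 2 (isobaric): W = PΔV = (1172 kPa)(37.8 − 15.7 L) = 25911 J.
W_total = 0 + 25911 = 25911 J.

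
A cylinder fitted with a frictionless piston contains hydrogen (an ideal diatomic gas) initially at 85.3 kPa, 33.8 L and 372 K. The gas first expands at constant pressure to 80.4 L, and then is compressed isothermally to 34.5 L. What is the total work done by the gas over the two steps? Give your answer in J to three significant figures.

W_total ≈ -1830 J

Step 1 (isobaric): W = PΔV = (85.3 kPa)(80.4 − 33.8 L) = 3975 J.
After step 1: P = 85.3 kPa, V = 80.4 L, T = 884.9 K.
Step 2 (isothermal): W = P₁V₁ ln(V₂/V₁) = (6858) ln(34.5/80.4) = -5802 J.
W_total = 3975 − 5802 = -1827 J.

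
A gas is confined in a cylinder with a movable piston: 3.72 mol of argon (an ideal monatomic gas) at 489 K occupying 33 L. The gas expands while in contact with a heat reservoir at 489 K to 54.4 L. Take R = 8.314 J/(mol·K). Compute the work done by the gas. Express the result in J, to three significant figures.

W ≈ 7560 J

Isothermal: W = nRT ln(V₂/V₁).
W = (3.72)(8.314)(489) × ln(54.4/33)
  = 15124 × 0.4999
W_by_gas = 7560 J.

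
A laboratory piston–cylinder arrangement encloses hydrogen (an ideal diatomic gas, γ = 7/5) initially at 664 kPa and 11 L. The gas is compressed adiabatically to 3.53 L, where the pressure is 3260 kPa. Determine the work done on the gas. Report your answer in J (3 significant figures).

Adiabatic: W = (P₁V₁ − P₂V₂)/(γ − 1) with γ = 7/5.
P₁V₁ = 7304 J, P₂V₂ = 11508 J.
W = (7304 − 11508) / 0.4 = -10510 J.
Work on gas = −W_by = 10510 J.

W ≈ 10500 J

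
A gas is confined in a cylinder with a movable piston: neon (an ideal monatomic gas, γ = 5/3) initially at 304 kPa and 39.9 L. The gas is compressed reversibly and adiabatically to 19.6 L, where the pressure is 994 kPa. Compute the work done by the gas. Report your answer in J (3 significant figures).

Adiabatic: W = (P₁V₁ − P₂V₂)/(γ − 1) with γ = 5/3.
P₁V₁ = 12130 J, P₂V₂ = 19482 J.
W = (12130 − 19482) / 0.6667 = -11029 J.

W ≈ -11000 J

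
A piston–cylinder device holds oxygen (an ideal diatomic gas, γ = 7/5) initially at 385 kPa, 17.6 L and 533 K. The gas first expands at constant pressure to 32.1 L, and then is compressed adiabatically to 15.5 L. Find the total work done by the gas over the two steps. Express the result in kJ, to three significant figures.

W_total ≈ -4.86 kJ

Step 1 (isobaric): W = PΔV = (385 kPa)(32.1 − 17.6 L) = 5582 J.
After step 1: P = 385 kPa, V = 32.1 L, T = 972.1 K.
Step 2 (adiabatic): W = (P₁V₁ − P₂V₂)/(γ−1) = (12358 − 16536)/0.4 = -10444 J.
W_total = 5582 − 10444 = -4862 J.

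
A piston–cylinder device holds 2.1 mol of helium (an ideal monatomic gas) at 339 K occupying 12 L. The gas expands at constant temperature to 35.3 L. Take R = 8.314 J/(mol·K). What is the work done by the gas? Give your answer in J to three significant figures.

Isothermal: W = nRT ln(V₂/V₁).
W = (2.1)(8.314)(339) × ln(35.3/12)
  = 5919 × 1.079
W_by_gas = 6386 J.

W ≈ 6390 J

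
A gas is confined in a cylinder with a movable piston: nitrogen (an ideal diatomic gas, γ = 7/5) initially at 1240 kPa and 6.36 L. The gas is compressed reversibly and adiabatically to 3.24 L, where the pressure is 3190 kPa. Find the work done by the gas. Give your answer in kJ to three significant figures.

Adiabatic: W = (P₁V₁ − P₂V₂)/(γ − 1) with γ = 7/5.
P₁V₁ = 7886 J, P₂V₂ = 10336 J.
W = (7886 − 10336) / 0.4 = -6123 J.

W ≈ -6.12 kJ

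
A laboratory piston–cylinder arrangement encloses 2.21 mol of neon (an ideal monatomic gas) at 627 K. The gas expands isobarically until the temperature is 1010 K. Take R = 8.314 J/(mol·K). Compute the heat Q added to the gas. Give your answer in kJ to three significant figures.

Q ≈ 17.6 kJ

Isobaric: W = nRΔT = (2.21)(8.314)(383) = 7037 J.
ΔU = nCᵥΔT with Cᵥ = 3R/2: ΔU = (2.21)(12.47)(383) = 10556 J.
Q = ΔU + W = 10556 + 7037 = 17593 J.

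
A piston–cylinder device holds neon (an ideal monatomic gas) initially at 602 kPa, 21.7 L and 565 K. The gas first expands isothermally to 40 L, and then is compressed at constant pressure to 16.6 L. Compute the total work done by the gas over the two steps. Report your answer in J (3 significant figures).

Step 1 (isothermal): W = P₁V₁ ln(V₂/V₁) = (13063) ln(40/21.7) = 7989 J.
After step 1: P = 326.6 kPa, V = 40 L, T = 565 K.
Step 2 (isobaric): W = PΔV = (326.6 kPa)(16.6 − 40 L) = -7642 J.
W_total = 7989 − 7642 = 347.1 J.

W_total ≈ 347 J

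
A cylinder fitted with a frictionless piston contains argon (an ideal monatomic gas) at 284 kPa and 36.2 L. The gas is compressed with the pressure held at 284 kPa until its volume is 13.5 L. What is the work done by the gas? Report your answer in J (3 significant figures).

Isobaric: W = P ΔV.
W = (284 kPa)(13.5 − 36.2 L) = (284)(-22.7) = -6447 J.

W ≈ -6450 J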